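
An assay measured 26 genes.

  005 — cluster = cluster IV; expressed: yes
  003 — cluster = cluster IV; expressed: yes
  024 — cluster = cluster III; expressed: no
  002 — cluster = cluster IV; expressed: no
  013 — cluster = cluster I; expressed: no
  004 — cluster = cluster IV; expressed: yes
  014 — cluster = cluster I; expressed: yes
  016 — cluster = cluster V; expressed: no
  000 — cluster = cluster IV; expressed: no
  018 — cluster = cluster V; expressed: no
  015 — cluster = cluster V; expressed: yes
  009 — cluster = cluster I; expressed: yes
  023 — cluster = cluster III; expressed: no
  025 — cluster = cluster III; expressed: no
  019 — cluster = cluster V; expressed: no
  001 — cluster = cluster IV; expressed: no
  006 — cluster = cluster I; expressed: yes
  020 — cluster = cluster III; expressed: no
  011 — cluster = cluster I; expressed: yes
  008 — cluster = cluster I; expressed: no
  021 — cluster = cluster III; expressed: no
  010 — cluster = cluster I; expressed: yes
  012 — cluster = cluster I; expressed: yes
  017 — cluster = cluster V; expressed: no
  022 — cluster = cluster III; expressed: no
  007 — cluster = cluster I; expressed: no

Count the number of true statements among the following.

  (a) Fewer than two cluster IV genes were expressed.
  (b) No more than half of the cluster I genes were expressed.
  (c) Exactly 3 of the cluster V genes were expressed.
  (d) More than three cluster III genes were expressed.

(a) cluster IV: |A| = 6, |A ∩ B| = 3; needs |A ∩ B| < 2 — false.
(b) cluster I: |A| = 9, |A ∩ B| = 6; needs |A ∩ B| ≤ |A ∖ B| — false.
(c) cluster V: |A| = 5, |A ∩ B| = 1; needs |A ∩ B| = 3 — false.
(d) cluster III: |A| = 6, |A ∩ B| = 0; needs |A ∩ B| > 3 — false.

0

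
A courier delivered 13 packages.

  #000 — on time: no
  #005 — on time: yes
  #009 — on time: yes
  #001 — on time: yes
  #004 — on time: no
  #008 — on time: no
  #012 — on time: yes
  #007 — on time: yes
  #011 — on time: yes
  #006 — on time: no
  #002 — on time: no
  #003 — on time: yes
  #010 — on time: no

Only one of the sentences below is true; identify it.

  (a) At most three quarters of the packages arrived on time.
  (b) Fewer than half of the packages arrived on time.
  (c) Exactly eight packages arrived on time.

(a)

|A| = 13, |A ∩ B| = 7, |A ∖ B| = 6.
(a) requires |A ∩ B| / |A| ≤ 3/4: true.
(b) requires |A ∩ B| < |A ∖ B|: false.
(c) requires |A ∩ B| = 8: false.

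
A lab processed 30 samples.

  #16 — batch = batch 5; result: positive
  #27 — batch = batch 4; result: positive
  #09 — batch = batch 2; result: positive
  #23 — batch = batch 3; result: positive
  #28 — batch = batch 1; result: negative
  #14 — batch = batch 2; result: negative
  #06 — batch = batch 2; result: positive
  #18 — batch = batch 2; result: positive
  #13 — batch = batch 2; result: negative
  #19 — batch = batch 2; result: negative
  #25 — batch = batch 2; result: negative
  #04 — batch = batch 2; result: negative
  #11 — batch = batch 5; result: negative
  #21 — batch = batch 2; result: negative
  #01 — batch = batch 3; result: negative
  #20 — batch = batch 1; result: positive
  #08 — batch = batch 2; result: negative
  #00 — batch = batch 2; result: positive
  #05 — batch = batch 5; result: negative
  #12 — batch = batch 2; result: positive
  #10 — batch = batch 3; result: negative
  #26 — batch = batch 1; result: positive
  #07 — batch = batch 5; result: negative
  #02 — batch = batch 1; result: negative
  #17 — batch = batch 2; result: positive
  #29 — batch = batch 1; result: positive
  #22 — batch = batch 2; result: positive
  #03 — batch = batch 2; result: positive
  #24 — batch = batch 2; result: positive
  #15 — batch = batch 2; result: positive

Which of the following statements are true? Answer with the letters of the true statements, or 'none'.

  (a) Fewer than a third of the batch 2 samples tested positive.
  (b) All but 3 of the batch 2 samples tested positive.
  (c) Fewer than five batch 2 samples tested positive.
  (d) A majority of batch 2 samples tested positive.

(d)

|A| = 17, |A ∩ B| = 10, |A ∖ B| = 7.
(a) |A ∩ B| / |A| < 1/3: fails.
(b) |A ∖ B| = 3: fails.
(c) |A ∩ B| < 5: fails.
(d) |A ∩ B| > |A ∖ B|: holds.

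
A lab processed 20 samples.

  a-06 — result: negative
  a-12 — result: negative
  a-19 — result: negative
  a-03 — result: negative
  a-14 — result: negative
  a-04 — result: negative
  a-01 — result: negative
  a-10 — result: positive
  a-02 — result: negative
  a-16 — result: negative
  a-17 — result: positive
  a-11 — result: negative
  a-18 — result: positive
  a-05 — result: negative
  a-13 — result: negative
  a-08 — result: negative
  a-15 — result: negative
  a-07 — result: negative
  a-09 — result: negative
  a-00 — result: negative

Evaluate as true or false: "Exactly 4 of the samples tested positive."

False

'Exactly 4 of the samples tested positive' holds iff |A ∩ B| = 4.
|A| = 20, |A ∩ B| = 3, |A ∖ B| = 17.
|A ∩ B| = 3, so the statement is false.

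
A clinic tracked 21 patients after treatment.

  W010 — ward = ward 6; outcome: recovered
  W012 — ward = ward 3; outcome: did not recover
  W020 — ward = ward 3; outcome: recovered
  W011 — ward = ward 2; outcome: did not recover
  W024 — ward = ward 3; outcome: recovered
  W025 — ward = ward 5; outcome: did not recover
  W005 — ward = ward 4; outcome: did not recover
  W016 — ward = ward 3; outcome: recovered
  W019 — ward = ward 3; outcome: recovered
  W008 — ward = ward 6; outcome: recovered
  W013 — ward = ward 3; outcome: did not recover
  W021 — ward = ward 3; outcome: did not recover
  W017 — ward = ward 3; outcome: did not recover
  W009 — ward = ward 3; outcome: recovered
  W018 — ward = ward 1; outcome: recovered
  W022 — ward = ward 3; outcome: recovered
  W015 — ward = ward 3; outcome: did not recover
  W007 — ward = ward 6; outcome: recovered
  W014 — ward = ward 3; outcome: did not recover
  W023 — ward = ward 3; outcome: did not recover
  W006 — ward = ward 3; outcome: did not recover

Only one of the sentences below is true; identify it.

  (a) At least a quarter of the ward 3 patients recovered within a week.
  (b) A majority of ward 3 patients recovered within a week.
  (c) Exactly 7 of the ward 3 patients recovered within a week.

|A| = 14, |A ∩ B| = 6, |A ∖ B| = 8.
(a) requires |A ∩ B| / |A| ≥ 1/4: true.
(b) requires |A ∩ B| > |A ∖ B|: false.
(c) requires |A ∩ B| = 7: false.

(a)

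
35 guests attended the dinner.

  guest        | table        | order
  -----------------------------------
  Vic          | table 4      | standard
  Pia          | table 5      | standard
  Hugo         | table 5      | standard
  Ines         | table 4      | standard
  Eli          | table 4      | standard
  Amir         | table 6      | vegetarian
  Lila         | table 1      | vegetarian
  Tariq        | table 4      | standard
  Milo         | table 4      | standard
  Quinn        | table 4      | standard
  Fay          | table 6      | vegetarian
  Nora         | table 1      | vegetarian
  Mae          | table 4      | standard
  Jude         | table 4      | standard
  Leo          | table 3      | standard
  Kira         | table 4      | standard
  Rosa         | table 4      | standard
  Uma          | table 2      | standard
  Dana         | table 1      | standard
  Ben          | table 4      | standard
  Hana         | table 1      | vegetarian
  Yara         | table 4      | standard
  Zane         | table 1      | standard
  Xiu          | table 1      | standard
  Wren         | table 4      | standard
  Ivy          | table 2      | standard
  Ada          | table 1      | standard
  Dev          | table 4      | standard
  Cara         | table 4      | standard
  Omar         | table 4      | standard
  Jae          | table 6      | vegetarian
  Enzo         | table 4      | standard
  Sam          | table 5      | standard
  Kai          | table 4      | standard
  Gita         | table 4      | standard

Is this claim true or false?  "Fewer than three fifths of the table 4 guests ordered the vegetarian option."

Truth condition: |A ∩ B| / |A| < 3/5.
|A| = 19, |A ∩ B| = 0, |A ∖ B| = 19.
|A ∩ B|/|A| = 0/19, so the statement is true.

True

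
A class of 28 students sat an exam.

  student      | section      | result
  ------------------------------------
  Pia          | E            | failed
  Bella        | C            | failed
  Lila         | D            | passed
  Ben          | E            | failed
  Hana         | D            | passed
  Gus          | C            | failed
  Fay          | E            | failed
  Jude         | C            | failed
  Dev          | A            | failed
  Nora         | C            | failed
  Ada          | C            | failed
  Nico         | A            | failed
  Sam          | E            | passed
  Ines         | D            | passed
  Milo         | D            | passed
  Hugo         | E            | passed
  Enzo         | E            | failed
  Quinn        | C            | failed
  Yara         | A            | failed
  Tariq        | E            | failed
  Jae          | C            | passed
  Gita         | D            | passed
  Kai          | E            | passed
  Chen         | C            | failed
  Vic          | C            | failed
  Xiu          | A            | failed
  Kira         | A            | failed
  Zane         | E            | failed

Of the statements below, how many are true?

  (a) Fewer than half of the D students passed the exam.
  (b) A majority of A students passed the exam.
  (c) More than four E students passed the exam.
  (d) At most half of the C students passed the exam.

(a) D: |A| = 5, |A ∩ B| = 5; needs |A ∩ B| < |A ∖ B| — false.
(b) A: |A| = 5, |A ∩ B| = 0; needs |A ∩ B| > |A ∖ B| — false.
(c) E: |A| = 9, |A ∩ B| = 3; needs |A ∩ B| > 4 — false.
(d) C: |A| = 9, |A ∩ B| = 1; needs |A ∩ B| ≤ |A ∖ B| — true.

1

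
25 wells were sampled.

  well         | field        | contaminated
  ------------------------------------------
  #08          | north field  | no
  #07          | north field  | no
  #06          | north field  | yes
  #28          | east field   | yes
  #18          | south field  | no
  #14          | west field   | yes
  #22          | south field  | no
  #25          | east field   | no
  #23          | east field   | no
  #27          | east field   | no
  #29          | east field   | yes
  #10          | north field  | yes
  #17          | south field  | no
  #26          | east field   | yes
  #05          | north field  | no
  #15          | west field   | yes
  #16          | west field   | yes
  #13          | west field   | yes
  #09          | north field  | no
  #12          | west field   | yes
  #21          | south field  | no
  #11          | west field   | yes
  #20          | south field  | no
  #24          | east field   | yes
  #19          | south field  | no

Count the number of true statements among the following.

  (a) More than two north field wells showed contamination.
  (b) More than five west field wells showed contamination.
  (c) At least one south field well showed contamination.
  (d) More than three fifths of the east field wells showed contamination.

1

(a) north field: |A| = 6, |A ∩ B| = 2; needs |A ∩ B| > 2 — false.
(b) west field: |A| = 6, |A ∩ B| = 6; needs |A ∩ B| > 5 — true.
(c) south field: |A| = 6, |A ∩ B| = 0; needs A ∩ B ≠ ∅ (|A ∩ B| ≥ 1) — false.
(d) east field: |A| = 7, |A ∩ B| = 4; needs |A ∩ B| / |A| > 3/5 — false.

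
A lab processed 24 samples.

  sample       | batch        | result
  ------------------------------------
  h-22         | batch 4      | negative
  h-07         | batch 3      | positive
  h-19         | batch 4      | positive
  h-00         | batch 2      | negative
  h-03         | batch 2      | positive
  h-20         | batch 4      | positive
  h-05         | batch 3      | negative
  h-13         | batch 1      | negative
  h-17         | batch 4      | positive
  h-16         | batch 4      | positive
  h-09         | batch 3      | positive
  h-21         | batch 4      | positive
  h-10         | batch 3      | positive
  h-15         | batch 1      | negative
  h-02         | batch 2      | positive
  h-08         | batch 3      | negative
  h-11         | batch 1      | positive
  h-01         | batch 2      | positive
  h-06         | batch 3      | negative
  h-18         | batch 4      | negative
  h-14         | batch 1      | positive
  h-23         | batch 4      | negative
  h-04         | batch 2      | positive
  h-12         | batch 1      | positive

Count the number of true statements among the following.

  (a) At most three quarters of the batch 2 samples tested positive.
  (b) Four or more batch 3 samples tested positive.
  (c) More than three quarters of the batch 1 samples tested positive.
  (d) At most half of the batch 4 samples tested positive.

(a) batch 2: |A| = 5, |A ∩ B| = 4; needs |A ∩ B| / |A| ≤ 3/4 — false.
(b) batch 3: |A| = 6, |A ∩ B| = 3; needs |A ∩ B| ≥ 4 — false.
(c) batch 1: |A| = 5, |A ∩ B| = 3; needs |A ∩ B| / |A| > 3/4 — false.
(d) batch 4: |A| = 8, |A ∩ B| = 5; needs |A ∩ B| ≤ |A ∖ B| — false.

0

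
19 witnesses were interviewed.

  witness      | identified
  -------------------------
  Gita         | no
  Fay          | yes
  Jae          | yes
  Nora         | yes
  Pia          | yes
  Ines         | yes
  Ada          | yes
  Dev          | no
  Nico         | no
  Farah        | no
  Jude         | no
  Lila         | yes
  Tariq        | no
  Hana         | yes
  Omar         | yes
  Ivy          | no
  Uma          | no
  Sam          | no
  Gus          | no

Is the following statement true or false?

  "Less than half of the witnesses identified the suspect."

The determiner here denotes the relation: |A ∩ B| < |A ∖ B|.
|A| = 19, |A ∩ B| = 9, |A ∖ B| = 10.
9 < 10, so the statement is true.

True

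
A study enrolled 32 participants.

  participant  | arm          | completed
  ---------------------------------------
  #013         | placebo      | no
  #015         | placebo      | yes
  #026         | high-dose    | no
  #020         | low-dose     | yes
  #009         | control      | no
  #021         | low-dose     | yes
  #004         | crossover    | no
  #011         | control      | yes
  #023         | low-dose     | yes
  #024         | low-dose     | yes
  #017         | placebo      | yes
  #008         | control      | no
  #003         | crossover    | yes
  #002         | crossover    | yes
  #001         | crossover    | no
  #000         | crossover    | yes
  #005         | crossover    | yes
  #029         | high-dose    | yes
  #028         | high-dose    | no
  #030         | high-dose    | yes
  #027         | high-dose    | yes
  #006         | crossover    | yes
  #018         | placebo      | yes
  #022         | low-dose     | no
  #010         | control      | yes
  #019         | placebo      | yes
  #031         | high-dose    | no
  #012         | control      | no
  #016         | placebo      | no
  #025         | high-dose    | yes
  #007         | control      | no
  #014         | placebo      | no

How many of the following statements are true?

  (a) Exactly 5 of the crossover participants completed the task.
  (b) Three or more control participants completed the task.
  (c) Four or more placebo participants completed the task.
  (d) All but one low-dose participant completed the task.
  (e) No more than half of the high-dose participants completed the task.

(a) crossover: |A| = 7, |A ∩ B| = 5; needs |A ∩ B| = 5 — true.
(b) control: |A| = 6, |A ∩ B| = 2; needs |A ∩ B| ≥ 3 — false.
(c) placebo: |A| = 7, |A ∩ B| = 4; needs |A ∩ B| ≥ 4 — true.
(d) low-dose: |A| = 5, |A ∩ B| = 4; needs |A ∖ B| = 1 — true.
(e) high-dose: |A| = 7, |A ∩ B| = 4; needs |A ∩ B| ≤ |A ∖ B| — false.

3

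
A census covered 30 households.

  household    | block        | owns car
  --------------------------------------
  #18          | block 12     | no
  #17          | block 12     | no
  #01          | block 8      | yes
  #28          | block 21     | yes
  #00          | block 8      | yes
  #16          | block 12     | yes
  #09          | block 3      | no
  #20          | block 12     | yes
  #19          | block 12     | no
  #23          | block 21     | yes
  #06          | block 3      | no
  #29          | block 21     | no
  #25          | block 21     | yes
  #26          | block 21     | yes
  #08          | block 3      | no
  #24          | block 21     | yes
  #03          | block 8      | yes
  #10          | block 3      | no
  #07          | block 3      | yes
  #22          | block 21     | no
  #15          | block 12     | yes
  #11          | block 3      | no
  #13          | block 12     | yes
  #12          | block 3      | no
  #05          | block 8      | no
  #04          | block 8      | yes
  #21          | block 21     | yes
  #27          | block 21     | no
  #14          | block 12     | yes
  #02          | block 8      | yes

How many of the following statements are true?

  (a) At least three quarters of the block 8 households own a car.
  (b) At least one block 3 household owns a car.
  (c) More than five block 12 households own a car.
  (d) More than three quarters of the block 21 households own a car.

2

(a) block 8: |A| = 6, |A ∩ B| = 5; needs |A ∩ B| / |A| ≥ 3/4 — true.
(b) block 3: |A| = 7, |A ∩ B| = 1; needs A ∩ B ≠ ∅ (|A ∩ B| ≥ 1) — true.
(c) block 12: |A| = 8, |A ∩ B| = 5; needs |A ∩ B| > 5 — false.
(d) block 21: |A| = 9, |A ∩ B| = 6; needs |A ∩ B| / |A| > 3/4 — false.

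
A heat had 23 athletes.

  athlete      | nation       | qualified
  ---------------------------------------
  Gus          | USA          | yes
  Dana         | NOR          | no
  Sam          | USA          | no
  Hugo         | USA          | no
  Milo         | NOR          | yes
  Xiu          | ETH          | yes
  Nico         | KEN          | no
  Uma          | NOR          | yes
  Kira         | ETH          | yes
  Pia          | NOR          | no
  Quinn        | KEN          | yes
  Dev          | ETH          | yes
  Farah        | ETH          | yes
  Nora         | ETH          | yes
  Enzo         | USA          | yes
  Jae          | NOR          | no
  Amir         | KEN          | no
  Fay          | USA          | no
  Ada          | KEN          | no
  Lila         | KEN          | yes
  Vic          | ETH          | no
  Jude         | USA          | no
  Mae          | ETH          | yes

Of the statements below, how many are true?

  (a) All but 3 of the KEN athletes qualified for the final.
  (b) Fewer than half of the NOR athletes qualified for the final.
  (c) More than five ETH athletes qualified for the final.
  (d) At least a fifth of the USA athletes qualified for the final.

(a) KEN: |A| = 5, |A ∩ B| = 2; needs |A ∖ B| = 3 — true.
(b) NOR: |A| = 5, |A ∩ B| = 2; needs |A ∩ B| < |A ∖ B| — true.
(c) ETH: |A| = 7, |A ∩ B| = 6; needs |A ∩ B| > 5 — true.
(d) USA: |A| = 6, |A ∩ B| = 2; needs |A ∩ B| / |A| ≥ 1/5 — true.

4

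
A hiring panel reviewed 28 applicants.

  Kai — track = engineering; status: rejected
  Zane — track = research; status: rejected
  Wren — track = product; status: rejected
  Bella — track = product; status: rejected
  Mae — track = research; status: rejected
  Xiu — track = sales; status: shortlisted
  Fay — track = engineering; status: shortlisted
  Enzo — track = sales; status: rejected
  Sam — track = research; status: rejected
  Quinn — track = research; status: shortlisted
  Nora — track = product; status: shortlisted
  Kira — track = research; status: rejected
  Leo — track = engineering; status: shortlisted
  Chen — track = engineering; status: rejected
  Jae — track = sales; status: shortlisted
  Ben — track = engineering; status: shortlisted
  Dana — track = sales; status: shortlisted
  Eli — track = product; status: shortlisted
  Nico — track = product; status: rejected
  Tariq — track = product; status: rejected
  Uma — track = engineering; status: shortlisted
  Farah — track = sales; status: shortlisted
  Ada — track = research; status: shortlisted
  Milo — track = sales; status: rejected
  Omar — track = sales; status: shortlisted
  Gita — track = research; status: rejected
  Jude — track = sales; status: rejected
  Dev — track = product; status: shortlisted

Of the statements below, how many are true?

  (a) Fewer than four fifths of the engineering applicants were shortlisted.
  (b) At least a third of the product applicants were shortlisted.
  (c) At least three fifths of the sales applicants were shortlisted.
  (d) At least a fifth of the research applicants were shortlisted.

4

(a) engineering: |A| = 6, |A ∩ B| = 4; needs |A ∩ B| / |A| < 4/5 — true.
(b) product: |A| = 7, |A ∩ B| = 3; needs |A ∩ B| / |A| ≥ 1/3 — true.
(c) sales: |A| = 8, |A ∩ B| = 5; needs |A ∩ B| / |A| ≥ 3/5 — true.
(d) research: |A| = 7, |A ∩ B| = 2; needs |A ∩ B| / |A| ≥ 1/5 — true.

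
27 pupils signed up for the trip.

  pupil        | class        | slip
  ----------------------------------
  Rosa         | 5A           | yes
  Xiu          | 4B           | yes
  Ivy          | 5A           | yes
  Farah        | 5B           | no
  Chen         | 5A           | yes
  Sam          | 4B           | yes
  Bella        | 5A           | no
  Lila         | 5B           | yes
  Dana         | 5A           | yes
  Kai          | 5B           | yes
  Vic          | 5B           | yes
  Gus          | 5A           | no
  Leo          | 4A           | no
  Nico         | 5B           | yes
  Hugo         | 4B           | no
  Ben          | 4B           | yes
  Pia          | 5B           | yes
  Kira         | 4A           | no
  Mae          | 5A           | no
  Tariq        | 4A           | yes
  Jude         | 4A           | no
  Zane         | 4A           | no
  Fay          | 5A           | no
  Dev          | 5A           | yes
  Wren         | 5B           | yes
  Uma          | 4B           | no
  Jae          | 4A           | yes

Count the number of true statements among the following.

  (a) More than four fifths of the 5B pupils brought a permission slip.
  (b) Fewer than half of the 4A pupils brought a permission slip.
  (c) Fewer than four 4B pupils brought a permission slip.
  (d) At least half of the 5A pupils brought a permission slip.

(a) 5B: |A| = 7, |A ∩ B| = 6; needs |A ∩ B| / |A| > 4/5 — true.
(b) 4A: |A| = 6, |A ∩ B| = 2; needs |A ∩ B| < |A ∖ B| — true.
(c) 4B: |A| = 5, |A ∩ B| = 3; needs |A ∩ B| < 4 — true.
(d) 5A: |A| = 9, |A ∩ B| = 5; needs |A ∩ B| ≥ |A ∖ B| — true.

4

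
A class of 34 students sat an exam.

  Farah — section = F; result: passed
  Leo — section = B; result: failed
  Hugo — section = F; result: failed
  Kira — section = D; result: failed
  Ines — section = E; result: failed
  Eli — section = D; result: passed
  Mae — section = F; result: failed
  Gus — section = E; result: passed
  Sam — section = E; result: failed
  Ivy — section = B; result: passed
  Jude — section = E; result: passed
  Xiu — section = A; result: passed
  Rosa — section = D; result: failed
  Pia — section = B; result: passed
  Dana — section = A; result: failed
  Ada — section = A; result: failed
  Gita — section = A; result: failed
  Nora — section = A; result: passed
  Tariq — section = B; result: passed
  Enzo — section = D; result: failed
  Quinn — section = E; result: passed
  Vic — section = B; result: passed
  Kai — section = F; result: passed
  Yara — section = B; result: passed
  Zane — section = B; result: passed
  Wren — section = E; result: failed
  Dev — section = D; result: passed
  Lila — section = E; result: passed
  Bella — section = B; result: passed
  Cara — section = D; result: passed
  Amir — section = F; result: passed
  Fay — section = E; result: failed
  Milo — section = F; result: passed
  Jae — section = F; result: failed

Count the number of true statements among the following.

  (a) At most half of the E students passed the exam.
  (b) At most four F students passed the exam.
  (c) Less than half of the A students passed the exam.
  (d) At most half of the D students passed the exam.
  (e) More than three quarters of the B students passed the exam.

(a) E: |A| = 8, |A ∩ B| = 4; needs |A ∩ B| ≤ |A ∖ B| — true.
(b) F: |A| = 7, |A ∩ B| = 4; needs |A ∩ B| ≤ 4 — true.
(c) A: |A| = 5, |A ∩ B| = 2; needs |A ∩ B| < |A ∖ B| — true.
(d) D: |A| = 6, |A ∩ B| = 3; needs |A ∩ B| ≤ |A ∖ B| — true.
(e) B: |A| = 8, |A ∩ B| = 7; needs |A ∩ B| / |A| > 3/4 — true.

5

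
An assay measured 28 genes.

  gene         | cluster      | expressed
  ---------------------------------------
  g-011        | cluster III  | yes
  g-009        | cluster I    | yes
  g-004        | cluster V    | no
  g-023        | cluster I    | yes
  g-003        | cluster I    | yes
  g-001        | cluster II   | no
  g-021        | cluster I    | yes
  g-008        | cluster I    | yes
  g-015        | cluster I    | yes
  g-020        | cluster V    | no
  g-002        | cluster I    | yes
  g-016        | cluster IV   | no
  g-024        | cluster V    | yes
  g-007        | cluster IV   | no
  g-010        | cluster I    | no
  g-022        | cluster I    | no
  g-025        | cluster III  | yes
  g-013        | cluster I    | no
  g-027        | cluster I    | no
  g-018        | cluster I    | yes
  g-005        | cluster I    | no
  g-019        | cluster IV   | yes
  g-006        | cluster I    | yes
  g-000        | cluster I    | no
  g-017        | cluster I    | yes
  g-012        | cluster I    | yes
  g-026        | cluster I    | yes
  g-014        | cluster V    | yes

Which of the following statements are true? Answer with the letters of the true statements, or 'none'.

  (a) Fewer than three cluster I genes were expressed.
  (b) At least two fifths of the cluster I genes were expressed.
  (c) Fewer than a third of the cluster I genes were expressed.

(b)

|A| = 18, |A ∩ B| = 12, |A ∖ B| = 6.
(a) |A ∩ B| < 3: fails.
(b) |A ∩ B| / |A| ≥ 2/5: holds.
(c) |A ∩ B| / |A| < 1/3: fails.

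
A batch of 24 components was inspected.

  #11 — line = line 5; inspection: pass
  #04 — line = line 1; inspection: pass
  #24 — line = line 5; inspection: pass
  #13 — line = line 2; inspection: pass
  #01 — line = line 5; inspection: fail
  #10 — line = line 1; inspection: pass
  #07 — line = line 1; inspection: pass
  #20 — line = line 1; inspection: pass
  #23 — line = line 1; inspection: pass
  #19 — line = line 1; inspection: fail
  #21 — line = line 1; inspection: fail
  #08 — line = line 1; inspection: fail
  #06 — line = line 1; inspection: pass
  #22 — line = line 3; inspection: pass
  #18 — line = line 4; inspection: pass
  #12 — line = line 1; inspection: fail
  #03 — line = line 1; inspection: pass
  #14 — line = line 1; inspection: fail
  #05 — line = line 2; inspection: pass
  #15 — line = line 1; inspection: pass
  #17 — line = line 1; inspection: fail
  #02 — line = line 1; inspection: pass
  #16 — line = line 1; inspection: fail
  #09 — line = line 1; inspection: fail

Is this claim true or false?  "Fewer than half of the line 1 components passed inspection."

Truth condition: |A ∩ B| < |A ∖ B|.
|A| = 17, |A ∩ B| = 9, |A ∖ B| = 8.
9 > 8, so the statement is false.

False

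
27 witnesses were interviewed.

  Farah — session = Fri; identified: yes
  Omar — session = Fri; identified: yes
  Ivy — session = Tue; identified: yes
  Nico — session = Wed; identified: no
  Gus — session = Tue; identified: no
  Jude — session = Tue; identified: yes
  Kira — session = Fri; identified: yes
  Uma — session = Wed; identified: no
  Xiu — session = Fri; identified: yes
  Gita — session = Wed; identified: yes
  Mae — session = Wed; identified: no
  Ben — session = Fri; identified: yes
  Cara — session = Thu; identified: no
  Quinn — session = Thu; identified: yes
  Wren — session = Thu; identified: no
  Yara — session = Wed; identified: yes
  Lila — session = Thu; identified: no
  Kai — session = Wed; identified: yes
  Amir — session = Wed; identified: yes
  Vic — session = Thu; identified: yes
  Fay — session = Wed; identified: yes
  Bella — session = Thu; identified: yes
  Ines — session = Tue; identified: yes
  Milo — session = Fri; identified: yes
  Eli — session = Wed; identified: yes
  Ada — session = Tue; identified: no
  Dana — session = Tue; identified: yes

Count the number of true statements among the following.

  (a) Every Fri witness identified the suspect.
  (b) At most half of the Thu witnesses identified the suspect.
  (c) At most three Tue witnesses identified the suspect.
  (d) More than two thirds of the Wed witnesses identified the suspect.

(a) Fri: |A| = 6, |A ∩ B| = 6; needs A ⊆ B, i.e. every element of A is in B (|A ∖ B| = 0) — true.
(b) Thu: |A| = 6, |A ∩ B| = 3; needs |A ∩ B| ≤ |A ∖ B| — true.
(c) Tue: |A| = 6, |A ∩ B| = 4; needs |A ∩ B| ≤ 3 — false.
(d) Wed: |A| = 9, |A ∩ B| = 6; needs |A ∩ B| / |A| > 2/3 — false.

2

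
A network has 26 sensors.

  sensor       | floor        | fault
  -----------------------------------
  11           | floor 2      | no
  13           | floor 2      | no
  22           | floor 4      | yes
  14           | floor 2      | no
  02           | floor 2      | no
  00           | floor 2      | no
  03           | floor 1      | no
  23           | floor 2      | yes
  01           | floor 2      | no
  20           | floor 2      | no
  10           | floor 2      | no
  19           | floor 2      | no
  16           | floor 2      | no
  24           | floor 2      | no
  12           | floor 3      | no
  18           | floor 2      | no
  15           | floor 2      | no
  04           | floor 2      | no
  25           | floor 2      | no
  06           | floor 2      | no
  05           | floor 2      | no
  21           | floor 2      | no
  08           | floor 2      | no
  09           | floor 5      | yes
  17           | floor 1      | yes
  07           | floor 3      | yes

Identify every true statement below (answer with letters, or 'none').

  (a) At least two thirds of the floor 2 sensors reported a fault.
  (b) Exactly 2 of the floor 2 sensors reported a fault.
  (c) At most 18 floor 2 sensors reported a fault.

|A| = 20, |A ∩ B| = 1, |A ∖ B| = 19.
(a) |A ∩ B| / |A| ≥ 2/3: fails.
(b) |A ∩ B| = 2: fails.
(c) |A ∩ B| ≤ 18: holds.

(c)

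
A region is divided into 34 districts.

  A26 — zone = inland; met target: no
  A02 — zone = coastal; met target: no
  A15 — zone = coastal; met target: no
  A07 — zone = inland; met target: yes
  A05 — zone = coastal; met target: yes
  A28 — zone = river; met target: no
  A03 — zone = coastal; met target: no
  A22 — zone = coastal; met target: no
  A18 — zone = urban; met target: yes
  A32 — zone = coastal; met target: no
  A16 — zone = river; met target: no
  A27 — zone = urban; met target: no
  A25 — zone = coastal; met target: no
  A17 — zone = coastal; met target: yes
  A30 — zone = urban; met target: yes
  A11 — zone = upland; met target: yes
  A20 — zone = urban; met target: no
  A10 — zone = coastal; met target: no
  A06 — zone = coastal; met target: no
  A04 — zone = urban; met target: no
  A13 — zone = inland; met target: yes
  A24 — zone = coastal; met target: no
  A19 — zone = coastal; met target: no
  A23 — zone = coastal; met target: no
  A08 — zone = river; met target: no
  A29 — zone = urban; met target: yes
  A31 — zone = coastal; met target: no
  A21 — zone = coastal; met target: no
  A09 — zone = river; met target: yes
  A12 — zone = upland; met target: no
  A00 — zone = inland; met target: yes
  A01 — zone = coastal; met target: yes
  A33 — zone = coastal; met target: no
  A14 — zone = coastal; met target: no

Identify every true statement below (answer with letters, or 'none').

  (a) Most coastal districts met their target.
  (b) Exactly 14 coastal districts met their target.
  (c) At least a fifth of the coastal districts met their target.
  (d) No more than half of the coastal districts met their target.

|A| = 18, |A ∩ B| = 3, |A ∖ B| = 15.
(a) |A ∩ B| > |A ∖ B|: fails.
(b) |A ∩ B| = 14: fails.
(c) |A ∩ B| / |A| ≥ 1/5: fails.
(d) |A ∩ B| ≤ |A ∖ B|: holds.

(d)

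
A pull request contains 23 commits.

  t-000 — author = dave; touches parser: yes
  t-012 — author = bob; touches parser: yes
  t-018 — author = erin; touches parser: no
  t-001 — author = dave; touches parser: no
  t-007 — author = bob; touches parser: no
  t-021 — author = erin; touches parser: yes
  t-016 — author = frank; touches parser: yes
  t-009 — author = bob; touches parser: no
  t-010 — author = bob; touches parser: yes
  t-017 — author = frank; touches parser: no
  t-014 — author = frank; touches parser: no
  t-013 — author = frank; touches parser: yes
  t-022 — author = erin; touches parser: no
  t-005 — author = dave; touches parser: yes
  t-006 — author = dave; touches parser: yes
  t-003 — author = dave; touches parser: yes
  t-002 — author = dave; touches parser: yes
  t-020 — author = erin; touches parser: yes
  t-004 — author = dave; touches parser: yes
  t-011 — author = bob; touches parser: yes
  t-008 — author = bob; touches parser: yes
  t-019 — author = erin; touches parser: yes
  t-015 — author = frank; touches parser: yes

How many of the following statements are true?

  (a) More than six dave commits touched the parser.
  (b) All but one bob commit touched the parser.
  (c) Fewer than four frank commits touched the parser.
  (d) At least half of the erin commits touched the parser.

(a) dave: |A| = 7, |A ∩ B| = 6; needs |A ∩ B| > 6 — false.
(b) bob: |A| = 6, |A ∩ B| = 4; needs |A ∖ B| = 1 — false.
(c) frank: |A| = 5, |A ∩ B| = 3; needs |A ∩ B| < 4 — true.
(d) erin: |A| = 5, |A ∩ B| = 3; needs |A ∩ B| ≥ |A ∖ B| — true.

2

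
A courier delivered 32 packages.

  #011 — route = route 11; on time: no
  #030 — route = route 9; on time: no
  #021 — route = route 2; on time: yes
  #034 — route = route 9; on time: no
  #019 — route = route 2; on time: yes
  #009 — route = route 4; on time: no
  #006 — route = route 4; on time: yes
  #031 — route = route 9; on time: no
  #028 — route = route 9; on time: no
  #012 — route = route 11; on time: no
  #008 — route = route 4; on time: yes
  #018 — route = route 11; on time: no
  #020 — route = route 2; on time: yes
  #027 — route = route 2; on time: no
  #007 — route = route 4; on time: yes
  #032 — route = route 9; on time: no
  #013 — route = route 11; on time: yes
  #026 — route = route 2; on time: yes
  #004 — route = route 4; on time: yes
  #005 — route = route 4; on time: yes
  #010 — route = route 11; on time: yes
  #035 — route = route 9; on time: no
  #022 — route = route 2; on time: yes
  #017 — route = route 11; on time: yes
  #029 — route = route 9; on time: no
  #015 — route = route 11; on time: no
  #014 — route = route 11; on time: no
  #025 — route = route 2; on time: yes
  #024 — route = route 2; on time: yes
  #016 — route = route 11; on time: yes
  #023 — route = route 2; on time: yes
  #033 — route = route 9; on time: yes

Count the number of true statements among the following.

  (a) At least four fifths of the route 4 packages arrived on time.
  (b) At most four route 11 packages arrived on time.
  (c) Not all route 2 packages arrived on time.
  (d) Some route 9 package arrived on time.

4

(a) route 4: |A| = 6, |A ∩ B| = 5; needs |A ∩ B| / |A| ≥ 4/5 — true.
(b) route 11: |A| = 9, |A ∩ B| = 4; needs |A ∩ B| ≤ 4 — true.
(c) route 2: |A| = 9, |A ∩ B| = 8; needs A ⊄ B (|A ∖ B| ≥ 1) — true.
(d) route 9: |A| = 8, |A ∩ B| = 1; needs A ∩ B ≠ ∅ (|A ∩ B| ≥ 1) — true.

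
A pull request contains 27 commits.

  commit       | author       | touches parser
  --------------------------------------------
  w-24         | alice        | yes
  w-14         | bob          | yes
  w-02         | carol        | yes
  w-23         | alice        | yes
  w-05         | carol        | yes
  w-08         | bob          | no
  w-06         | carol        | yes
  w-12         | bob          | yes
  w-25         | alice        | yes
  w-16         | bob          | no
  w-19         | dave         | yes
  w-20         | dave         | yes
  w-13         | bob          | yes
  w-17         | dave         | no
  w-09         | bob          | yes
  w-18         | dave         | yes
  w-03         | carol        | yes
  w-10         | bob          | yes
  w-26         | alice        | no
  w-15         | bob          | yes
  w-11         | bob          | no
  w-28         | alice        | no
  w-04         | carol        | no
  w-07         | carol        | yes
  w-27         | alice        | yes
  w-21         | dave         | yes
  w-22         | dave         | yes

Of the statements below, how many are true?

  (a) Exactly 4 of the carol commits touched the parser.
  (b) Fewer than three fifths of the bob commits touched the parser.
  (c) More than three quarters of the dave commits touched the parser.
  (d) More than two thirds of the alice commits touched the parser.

(a) carol: |A| = 6, |A ∩ B| = 5; needs |A ∩ B| = 4 — false.
(b) bob: |A| = 9, |A ∩ B| = 6; needs |A ∩ B| / |A| < 3/5 — false.
(c) dave: |A| = 6, |A ∩ B| = 5; needs |A ∩ B| / |A| > 3/4 — true.
(d) alice: |A| = 6, |A ∩ B| = 4; needs |A ∩ B| / |A| > 2/3 — false.

1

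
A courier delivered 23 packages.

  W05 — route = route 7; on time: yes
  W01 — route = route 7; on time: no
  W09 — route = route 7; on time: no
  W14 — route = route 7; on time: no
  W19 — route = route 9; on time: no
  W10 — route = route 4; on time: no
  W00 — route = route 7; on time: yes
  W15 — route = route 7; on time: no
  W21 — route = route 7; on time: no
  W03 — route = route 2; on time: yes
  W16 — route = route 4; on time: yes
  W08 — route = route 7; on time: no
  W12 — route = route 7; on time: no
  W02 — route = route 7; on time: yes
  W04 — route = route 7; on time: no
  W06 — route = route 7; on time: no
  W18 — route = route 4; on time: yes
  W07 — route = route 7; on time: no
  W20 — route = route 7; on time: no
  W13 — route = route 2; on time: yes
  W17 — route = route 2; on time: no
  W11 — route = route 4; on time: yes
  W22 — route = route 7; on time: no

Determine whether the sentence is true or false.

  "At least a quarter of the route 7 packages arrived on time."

Truth condition: |A ∩ B| / |A| ≥ 1/4.
|A| = 15, |A ∩ B| = 3, |A ∖ B| = 12.
|A ∩ B|/|A| = 3/15, so the statement is false.

False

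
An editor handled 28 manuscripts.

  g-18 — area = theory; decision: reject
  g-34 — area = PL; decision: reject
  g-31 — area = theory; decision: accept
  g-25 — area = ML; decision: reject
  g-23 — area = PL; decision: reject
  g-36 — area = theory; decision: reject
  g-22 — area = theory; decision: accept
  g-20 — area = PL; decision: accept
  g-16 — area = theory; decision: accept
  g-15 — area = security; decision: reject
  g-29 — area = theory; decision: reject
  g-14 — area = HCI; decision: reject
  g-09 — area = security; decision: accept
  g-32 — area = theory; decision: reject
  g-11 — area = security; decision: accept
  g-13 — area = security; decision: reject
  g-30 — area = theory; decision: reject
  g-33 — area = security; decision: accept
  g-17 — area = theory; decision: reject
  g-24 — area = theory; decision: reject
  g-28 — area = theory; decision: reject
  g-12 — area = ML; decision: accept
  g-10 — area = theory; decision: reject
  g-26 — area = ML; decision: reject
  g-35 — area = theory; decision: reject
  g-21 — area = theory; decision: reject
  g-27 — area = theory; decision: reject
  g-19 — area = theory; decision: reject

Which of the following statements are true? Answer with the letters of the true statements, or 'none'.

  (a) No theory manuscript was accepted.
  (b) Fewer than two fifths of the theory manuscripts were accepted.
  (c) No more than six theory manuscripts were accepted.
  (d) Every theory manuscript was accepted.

(b), (c)

|A| = 16, |A ∩ B| = 3, |A ∖ B| = 13.
(a) A ∩ B = ∅ (|A ∩ B| = 0): fails.
(b) |A ∩ B| / |A| < 2/5: holds.
(c) |A ∩ B| ≤ 6: holds.
(d) A ⊆ B, i.e. every element of A is in B (|A ∖ B| = 0): fails.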